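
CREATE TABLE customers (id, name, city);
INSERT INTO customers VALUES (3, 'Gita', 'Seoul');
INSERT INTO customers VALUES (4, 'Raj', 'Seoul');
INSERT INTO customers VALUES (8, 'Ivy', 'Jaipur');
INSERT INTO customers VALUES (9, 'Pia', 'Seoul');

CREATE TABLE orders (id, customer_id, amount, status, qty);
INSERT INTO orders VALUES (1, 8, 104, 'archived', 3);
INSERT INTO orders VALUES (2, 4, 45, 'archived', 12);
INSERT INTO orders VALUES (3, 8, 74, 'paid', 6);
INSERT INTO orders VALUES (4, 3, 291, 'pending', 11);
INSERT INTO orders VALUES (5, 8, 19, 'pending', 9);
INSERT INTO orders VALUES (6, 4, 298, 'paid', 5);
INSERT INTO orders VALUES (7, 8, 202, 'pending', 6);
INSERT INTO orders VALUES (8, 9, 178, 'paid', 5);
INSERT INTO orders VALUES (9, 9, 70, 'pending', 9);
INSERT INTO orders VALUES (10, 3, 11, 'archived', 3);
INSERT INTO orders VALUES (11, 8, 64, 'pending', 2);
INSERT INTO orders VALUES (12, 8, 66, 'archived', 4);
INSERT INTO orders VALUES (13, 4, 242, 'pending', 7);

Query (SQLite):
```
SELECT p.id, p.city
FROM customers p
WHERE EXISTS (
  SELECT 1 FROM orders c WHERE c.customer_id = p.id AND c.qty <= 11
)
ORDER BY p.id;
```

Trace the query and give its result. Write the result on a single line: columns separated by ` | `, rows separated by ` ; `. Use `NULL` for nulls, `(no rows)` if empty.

For each customers row, check whether any orders with matching customer_id has qty <= 11.
Keep rows where that is true.

3 | Seoul ; 4 | Seoul ; 8 | Jaipur ; 9 | Seoul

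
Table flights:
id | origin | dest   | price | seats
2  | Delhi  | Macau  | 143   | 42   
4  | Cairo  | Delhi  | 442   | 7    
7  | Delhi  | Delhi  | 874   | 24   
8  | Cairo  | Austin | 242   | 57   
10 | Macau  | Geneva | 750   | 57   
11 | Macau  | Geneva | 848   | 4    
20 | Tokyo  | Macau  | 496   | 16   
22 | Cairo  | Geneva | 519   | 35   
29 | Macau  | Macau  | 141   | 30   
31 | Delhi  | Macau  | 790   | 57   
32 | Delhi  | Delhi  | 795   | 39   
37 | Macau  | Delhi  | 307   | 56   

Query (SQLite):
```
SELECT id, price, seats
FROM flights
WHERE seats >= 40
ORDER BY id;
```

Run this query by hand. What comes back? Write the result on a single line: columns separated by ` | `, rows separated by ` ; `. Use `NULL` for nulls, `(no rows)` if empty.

2 | 143 | 42 ; 8 | 242 | 57 ; 10 | 750 | 57 ; 31 | 790 | 57 ; 37 | 307 | 56

seats >= 40: ids {2, 8, 10, 31, 37}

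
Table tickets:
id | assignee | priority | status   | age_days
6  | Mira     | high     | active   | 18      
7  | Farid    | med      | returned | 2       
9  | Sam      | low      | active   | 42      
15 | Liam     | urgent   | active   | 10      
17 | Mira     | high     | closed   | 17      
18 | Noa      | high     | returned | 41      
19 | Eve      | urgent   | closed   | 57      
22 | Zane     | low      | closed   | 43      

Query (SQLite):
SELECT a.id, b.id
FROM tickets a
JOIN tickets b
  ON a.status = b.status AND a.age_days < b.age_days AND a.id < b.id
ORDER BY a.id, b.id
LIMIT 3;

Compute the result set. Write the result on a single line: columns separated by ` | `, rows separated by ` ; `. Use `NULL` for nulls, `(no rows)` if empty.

6 | 9 ; 7 | 18 ; 17 | 19

Pairs (a,b) with same status, a.age_days < b.age_days, a.id < b.id.
status groups: active:{6,9,15} closed:{17,19,22} returned:{7,18}
Ordered by (a.id, b.id); first 3.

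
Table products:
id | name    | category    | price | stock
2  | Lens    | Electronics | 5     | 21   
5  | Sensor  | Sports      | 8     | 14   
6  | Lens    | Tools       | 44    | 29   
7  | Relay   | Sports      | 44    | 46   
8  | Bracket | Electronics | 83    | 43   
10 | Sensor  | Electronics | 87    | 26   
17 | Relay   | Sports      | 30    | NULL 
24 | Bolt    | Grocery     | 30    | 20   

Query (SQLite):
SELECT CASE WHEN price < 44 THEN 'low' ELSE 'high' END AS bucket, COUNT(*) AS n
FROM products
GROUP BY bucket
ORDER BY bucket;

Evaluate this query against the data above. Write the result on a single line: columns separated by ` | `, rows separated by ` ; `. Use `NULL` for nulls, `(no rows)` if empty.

Bucket rows by price < 44 → 'low' else 'high'; count each bucket.

high | 4 ; low | 4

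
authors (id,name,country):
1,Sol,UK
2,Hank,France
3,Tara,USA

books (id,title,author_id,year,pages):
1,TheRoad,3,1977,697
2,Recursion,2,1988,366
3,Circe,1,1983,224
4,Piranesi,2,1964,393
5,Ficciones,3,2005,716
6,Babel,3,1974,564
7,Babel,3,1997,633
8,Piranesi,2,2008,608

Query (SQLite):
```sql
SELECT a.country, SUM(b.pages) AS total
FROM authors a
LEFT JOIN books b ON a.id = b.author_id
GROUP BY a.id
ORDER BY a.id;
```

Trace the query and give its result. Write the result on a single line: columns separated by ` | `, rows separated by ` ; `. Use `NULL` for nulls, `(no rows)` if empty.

UK | 224 ; France | 1367 ; USA | 2610

LEFT JOIN keeps every authors row; unmatched ones get NULL for books columns.
Group by authors.id and compute SUM(b.pages). SUM over an all-NULL group is NULL.
  1: ids {3} → SUM(b.pages)=224
  2: ids {2, 4, 8} → SUM(b.pages)=1367
  3: ids {1, 5, 6, 7} → SUM(b.pages)=2610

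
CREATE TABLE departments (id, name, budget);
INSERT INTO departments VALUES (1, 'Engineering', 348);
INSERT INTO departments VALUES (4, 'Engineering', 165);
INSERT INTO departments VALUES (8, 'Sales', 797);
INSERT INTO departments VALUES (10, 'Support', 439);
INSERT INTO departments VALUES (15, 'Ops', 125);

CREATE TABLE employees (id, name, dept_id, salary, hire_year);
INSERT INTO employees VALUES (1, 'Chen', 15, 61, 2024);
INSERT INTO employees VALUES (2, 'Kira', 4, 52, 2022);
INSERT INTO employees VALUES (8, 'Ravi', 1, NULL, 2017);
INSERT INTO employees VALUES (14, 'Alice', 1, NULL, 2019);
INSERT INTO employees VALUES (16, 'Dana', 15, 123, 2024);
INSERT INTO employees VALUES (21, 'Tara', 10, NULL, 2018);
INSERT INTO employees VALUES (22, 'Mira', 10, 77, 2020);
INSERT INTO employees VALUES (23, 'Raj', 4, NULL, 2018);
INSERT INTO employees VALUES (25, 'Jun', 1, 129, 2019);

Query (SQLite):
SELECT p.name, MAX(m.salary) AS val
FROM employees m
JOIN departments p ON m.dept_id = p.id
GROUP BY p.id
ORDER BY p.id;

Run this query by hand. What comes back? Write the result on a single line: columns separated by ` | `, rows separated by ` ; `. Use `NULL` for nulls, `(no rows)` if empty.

Engineering | 129 ; Engineering | 52 ; Support | 77 ; Ops | 123

Join each employees row to its departments via dept_id.
Group joined rows by departments.id; compute MAX(m.salary) per group.
  1: ids {8, 14, 25} → MAX(m.salary)=129
  4: ids {2, 23} → MAX(m.salary)=52
  10: ids {21, 22} → MAX(m.salary)=77
  15: ids {1, 16} → MAX(m.salary)=123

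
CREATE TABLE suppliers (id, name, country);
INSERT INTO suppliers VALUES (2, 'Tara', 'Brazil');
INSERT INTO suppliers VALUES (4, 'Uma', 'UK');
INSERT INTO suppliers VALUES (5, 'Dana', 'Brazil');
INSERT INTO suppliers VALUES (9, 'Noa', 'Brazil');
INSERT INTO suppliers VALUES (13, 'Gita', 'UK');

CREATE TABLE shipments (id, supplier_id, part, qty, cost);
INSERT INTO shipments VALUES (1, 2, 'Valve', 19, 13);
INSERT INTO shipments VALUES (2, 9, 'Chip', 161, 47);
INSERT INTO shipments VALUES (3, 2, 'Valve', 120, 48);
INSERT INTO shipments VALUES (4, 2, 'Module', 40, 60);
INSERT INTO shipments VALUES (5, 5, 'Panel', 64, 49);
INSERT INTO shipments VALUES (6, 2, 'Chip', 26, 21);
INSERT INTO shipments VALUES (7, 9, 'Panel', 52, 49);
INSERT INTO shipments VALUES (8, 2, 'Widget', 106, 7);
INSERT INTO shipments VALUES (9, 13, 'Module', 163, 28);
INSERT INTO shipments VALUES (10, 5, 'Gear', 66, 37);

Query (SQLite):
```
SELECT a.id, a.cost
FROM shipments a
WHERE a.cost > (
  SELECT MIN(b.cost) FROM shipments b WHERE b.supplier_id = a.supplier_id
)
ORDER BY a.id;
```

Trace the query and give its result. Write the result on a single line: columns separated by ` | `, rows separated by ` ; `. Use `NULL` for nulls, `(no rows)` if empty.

1 | 13 ; 3 | 48 ; 4 | 60 ; 5 | 49 ; 6 | 21 ; 7 | 49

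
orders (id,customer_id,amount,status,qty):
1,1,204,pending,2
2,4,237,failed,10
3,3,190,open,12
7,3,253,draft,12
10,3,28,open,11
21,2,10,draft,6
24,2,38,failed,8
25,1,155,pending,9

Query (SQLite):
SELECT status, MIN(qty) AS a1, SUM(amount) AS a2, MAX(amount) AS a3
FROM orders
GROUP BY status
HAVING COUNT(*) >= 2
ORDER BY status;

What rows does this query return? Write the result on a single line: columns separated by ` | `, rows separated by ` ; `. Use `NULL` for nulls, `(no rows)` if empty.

Group orders by status.
Per group compute: MIN(qty), SUM(amount), MAX(amount).
HAVING: drop groups with fewer than 2 rows.
  draft: ids {7, 21} → MIN(qty)=6, SUM(amount)=263, MAX(amount)=253
  failed: ids {2, 24} → MIN(qty)=8, SUM(amount)=275, MAX(amount)=237
  open: ids {3, 10} → MIN(qty)=11, SUM(amount)=218, MAX(amount)=190
  pending: ids {1, 25} → MIN(qty)=2, SUM(amount)=359, MAX(amount)=204

draft | 6 | 263 | 253 ; failed | 8 | 275 | 237 ; open | 11 | 218 | 190 ; pending | 2 | 359 | 204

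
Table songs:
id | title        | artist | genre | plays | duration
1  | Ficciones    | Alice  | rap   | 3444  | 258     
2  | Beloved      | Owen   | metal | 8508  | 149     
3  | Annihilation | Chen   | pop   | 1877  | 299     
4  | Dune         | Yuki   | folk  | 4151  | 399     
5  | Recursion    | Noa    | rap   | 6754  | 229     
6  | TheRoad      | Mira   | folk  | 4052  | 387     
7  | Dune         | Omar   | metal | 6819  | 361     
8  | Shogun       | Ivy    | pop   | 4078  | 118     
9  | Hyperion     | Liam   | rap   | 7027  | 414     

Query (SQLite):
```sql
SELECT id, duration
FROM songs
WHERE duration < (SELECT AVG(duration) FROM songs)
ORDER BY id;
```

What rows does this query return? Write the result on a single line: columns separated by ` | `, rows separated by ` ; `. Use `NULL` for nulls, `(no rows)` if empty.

1 | 258 ; 2 | 149 ; 5 | 229 ; 8 | 118

Scalar subquery: AVG(duration) over all songs rows = 290.444444 (≈; comparison uses full precision).
Keep rows where duration < that value.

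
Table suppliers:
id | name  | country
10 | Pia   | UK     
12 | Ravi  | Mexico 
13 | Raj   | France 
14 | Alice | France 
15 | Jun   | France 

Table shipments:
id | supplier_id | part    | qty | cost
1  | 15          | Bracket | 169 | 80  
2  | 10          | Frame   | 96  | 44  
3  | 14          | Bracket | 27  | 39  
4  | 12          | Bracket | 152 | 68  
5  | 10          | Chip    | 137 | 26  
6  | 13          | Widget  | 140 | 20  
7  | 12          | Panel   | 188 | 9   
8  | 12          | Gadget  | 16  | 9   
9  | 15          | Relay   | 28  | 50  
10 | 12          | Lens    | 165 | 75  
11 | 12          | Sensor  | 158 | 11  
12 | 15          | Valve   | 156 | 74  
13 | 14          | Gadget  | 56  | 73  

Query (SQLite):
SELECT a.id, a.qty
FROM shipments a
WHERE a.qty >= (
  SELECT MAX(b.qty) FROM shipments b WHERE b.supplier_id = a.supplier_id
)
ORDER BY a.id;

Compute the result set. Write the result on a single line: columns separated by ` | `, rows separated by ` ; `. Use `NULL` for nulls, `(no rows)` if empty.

1 | 169 ; 5 | 137 ; 6 | 140 ; 7 | 188 ; 13 | 56

For each shipments row a, compute MAX(qty) over rows sharing a.supplier_id.
Keep row a if a.qty >= that per-group MAX.
  supplier_id=10: MAX(qty) = 137
  supplier_id=12: MAX(qty) = 188
  supplier_id=13: MAX(qty) = 140
  supplier_id=14: MAX(qty) = 56
  supplier_id=15: MAX(qty) = 169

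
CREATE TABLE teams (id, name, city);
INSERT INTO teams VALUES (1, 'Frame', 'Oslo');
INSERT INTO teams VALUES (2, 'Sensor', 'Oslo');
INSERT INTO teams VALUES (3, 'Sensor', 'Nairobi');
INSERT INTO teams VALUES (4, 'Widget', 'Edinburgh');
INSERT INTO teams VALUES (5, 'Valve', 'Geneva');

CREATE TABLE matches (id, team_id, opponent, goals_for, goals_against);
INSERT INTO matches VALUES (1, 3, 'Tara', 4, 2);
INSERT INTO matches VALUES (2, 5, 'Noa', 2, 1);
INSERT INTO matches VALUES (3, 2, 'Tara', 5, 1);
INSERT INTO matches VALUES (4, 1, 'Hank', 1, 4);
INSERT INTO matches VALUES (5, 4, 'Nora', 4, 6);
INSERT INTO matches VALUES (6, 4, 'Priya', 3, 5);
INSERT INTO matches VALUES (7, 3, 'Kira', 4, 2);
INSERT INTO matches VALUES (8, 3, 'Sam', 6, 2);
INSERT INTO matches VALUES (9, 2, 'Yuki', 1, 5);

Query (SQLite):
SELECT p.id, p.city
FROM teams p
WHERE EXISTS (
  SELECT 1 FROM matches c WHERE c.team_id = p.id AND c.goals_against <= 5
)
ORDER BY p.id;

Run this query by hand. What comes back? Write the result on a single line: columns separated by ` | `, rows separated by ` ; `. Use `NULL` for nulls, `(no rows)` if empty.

1 | Oslo ; 2 | Oslo ; 3 | Nairobi ; 4 | Edinburgh ; 5 | Geneva

For each teams row, check whether any matches with matching team_id has goals_against <= 5.
Keep rows where that is true.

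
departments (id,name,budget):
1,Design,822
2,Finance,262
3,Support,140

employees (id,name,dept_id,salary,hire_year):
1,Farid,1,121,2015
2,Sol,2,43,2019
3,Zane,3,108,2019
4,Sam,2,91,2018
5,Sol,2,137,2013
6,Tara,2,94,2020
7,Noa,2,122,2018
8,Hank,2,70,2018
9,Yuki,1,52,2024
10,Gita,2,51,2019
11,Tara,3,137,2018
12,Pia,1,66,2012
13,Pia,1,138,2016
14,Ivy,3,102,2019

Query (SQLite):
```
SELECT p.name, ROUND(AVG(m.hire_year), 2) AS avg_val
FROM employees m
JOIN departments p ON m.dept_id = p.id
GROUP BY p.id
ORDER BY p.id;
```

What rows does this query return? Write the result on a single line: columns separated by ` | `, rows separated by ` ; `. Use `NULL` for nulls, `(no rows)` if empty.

Join each employees row to its departments via dept_id.
Group joined rows by departments.id; compute ROUND(AVG(m.hire_year), 2) per group.
  1: ids {1, 9, 12, 13} → ROUND(AVG(m.hire_year), 2)=2016.75
  2: ids {2, 4, 5, 6, 7, 8, 10} → ROUND(AVG(m.hire_year), 2)=2017.86
  3: ids {3, 11, 14} → ROUND(AVG(m.hire_year), 2)=2018.67

Design | 2016.75 ; Finance | 2017.86 ; Support | 2018.67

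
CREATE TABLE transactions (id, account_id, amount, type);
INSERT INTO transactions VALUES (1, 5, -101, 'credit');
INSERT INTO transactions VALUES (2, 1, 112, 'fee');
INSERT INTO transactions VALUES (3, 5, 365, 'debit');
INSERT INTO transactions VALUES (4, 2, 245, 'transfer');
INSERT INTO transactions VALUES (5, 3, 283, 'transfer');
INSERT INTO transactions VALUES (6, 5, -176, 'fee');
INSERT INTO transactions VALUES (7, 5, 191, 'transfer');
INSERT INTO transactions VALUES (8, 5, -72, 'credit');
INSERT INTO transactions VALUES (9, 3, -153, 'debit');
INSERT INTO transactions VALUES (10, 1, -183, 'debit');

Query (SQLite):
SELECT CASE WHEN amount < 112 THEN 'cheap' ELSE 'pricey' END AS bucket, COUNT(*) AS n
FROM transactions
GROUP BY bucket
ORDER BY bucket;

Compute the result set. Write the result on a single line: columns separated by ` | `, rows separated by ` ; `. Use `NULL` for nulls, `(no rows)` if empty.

cheap | 5 ; pricey | 5

Bucket rows by amount < 112 → 'cheap' else 'pricey'; count each bucket.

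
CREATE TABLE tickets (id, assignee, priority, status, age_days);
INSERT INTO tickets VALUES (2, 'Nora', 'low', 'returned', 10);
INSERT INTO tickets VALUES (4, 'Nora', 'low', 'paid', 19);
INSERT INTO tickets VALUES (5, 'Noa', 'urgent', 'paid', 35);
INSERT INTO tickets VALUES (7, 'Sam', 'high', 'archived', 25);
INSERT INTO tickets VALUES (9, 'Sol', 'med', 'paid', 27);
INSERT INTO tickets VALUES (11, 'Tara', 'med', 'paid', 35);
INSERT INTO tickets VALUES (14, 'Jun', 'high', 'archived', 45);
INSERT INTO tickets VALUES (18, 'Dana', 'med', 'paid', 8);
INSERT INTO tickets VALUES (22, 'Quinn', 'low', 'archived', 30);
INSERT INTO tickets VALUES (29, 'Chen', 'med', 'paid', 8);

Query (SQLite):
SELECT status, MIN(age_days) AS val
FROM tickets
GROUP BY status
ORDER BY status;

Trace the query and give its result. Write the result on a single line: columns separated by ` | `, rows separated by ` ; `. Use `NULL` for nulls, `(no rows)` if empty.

archived | 25 ; paid | 8 ; returned | 10

Partition tickets by status; compute MIN(age_days) within each group.
  archived: ids {7, 14, 22} → MIN(age_days)=25
  paid: ids {4, 5, 9, 11, 18, 29} → MIN(age_days)=8
  returned: ids {2} → MIN(age_days)=10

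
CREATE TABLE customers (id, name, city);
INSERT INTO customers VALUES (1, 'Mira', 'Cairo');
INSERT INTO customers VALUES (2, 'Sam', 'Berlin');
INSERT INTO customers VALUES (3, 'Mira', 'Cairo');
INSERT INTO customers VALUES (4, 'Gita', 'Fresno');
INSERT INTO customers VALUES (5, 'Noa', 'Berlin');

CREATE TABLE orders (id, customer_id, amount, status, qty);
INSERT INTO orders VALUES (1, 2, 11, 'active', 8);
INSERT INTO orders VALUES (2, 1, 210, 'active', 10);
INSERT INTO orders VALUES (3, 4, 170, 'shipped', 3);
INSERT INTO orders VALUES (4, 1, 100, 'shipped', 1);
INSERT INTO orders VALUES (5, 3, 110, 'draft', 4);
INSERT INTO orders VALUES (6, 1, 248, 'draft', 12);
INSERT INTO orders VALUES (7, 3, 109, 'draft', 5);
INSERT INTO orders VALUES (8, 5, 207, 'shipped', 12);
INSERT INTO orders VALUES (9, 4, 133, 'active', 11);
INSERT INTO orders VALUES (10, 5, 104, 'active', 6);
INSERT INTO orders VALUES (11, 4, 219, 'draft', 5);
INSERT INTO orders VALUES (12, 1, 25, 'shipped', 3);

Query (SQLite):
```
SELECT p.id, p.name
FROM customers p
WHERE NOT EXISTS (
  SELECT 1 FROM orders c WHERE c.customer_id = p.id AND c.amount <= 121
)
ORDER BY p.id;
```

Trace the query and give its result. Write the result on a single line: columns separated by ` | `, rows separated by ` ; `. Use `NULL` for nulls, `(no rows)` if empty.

4 | Gita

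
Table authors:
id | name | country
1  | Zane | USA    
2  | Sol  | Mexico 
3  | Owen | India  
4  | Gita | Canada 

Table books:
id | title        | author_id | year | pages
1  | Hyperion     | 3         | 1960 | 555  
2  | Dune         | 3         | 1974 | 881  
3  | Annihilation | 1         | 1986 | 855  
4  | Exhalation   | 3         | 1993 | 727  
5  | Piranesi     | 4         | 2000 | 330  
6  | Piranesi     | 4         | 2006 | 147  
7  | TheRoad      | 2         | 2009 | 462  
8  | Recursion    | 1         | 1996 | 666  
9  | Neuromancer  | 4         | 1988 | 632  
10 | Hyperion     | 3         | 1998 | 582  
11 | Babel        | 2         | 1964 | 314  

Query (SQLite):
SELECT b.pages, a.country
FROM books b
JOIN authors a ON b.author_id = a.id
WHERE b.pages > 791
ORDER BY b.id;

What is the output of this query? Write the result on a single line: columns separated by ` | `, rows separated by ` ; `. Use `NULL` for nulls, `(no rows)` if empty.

881 | India ; 855 | USA

Each books row matches the authors row where author_id = authors.id.
Then keep rows with b.pages > 791.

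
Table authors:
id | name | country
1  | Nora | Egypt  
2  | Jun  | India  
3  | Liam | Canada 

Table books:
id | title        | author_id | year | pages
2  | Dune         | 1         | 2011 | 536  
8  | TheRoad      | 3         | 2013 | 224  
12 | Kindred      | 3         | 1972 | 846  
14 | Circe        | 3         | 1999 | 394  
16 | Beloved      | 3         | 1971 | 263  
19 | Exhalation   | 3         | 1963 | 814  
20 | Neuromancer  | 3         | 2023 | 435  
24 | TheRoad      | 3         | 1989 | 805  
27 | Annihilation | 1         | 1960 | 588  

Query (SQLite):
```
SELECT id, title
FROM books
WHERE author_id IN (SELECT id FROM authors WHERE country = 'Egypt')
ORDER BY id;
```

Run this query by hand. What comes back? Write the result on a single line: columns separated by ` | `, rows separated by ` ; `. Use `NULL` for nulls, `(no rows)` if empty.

Inner query: authors.id where country = 'Egypt'.
Outer: keep books rows whose author_id is in that set.
Inner query → {1}

2 | Dune ; 27 | Annihilation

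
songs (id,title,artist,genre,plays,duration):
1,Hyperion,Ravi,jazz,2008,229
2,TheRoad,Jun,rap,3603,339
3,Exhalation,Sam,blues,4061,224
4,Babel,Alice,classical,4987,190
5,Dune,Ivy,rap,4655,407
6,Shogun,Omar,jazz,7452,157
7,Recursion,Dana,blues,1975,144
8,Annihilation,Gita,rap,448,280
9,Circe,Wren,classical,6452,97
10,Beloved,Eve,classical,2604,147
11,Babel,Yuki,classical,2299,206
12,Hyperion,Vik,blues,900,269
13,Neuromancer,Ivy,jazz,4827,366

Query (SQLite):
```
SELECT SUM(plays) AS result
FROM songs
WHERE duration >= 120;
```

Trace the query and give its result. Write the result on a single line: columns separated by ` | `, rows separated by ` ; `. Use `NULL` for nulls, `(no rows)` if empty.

39819

Rows where duration >= 120 → plays values: [2008, 3603, 4061, 4987, 4655, 7452, 1975, 448, 2604, 2299, 900, 4827].
SUM of non-NULL values = 39819.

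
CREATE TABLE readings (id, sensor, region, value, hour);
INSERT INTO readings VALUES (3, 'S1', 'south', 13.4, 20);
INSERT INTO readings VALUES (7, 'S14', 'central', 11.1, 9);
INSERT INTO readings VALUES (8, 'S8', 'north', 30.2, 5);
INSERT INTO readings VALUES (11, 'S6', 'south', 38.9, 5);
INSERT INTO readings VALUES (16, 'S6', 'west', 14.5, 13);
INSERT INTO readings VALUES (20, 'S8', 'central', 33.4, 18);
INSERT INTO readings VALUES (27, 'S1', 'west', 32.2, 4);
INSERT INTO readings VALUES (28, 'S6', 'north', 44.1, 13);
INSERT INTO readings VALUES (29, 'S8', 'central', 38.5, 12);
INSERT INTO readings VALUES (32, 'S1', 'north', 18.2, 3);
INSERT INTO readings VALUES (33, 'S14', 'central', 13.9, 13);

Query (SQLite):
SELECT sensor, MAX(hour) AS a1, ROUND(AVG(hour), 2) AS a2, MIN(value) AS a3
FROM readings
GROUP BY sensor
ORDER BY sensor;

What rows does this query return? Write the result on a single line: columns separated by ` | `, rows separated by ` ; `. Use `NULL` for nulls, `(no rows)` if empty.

S1 | 20 | 9 | 13.4 ; S14 | 13 | 11 | 11.1 ; S6 | 13 | 10.33 | 14.5 ; S8 | 18 | 11.67 | 30.2

Group readings by sensor.
Per group compute: MAX(hour), ROUND(AVG(hour), 2), MIN(value).
  S1: ids {3, 27, 32} → MAX(hour)=20, ROUND(AVG(hour), 2)=9, MIN(value)=13.4
  S14: ids {7, 33} → MAX(hour)=13, ROUND(AVG(hour), 2)=11, MIN(value)=11.1
  S6: ids {11, 16, 28} → MAX(hour)=13, ROUND(AVG(hour), 2)=10.33, MIN(value)=14.5
  S8: ids {8, 20, 29} → MAX(hour)=18, ROUND(AVG(hour), 2)=11.67, MIN(value)=30.2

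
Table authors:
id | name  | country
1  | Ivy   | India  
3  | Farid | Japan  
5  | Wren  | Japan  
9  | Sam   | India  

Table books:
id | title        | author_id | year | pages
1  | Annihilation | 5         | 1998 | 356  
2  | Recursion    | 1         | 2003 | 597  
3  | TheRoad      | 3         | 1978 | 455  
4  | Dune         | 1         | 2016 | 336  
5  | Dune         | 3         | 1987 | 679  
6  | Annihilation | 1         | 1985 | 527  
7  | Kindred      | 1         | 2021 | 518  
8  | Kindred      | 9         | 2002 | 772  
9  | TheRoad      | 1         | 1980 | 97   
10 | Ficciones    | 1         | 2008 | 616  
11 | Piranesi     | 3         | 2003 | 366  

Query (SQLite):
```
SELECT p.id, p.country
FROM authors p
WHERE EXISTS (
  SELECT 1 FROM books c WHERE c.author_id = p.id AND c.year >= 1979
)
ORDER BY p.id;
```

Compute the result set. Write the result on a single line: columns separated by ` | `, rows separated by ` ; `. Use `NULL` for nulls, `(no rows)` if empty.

1 | India ; 3 | Japan ; 5 | Japan ; 9 | India

For each authors row, check whether any books with matching author_id has year >= 1979.
Keep rows where that is true.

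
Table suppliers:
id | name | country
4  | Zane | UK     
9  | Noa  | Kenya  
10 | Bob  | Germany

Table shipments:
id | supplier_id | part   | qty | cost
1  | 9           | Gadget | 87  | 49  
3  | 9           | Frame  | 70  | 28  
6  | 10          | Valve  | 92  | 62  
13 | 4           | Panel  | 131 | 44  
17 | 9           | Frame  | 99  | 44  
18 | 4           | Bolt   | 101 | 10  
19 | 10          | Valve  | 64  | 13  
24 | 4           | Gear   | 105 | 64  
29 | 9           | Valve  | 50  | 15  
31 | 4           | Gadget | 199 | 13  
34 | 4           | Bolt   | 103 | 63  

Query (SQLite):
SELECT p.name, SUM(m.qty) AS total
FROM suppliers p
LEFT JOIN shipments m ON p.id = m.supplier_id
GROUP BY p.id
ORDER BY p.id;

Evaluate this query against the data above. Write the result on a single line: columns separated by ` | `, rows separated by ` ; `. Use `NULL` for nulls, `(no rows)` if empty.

LEFT JOIN keeps every suppliers row; unmatched ones get NULL for shipments columns.
Group by suppliers.id and compute SUM(m.qty). SUM over an all-NULL group is NULL.
  4: ids {13, 18, 24, 31, 34} → SUM(m.qty)=639
  9: ids {1, 3, 17, 29} → SUM(m.qty)=306
  10: ids {6, 19} → SUM(m.qty)=156

Zane | 639 ; Noa | 306 ; Bob | 156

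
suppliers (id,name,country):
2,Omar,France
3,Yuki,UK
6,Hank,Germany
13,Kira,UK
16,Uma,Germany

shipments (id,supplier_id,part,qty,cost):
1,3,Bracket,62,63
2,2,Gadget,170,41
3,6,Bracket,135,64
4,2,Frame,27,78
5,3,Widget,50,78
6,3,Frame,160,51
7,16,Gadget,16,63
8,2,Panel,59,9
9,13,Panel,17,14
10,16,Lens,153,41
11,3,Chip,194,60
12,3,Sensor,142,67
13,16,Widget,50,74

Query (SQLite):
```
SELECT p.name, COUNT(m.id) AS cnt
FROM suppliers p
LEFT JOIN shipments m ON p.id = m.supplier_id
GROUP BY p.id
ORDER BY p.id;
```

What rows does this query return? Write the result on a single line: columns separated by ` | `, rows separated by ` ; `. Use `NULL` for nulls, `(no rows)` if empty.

LEFT JOIN keeps every suppliers row; unmatched ones get NULL for shipments columns.
Group by suppliers.id and compute COUNT(m.id). COUNT(col) of an all-NULL group is 0.
  2: ids {2, 4, 8} → COUNT(m.id)=3
  3: ids {1, 5, 6, 11, 12} → COUNT(m.id)=5
  6: ids {3} → COUNT(m.id)=1
  13: ids {9} → COUNT(m.id)=1
  16: ids {7, 10, 13} → COUNT(m.id)=3

Omar | 3 ; Yuki | 5 ; Hank | 1 ; Kira | 1 ; Uma | 3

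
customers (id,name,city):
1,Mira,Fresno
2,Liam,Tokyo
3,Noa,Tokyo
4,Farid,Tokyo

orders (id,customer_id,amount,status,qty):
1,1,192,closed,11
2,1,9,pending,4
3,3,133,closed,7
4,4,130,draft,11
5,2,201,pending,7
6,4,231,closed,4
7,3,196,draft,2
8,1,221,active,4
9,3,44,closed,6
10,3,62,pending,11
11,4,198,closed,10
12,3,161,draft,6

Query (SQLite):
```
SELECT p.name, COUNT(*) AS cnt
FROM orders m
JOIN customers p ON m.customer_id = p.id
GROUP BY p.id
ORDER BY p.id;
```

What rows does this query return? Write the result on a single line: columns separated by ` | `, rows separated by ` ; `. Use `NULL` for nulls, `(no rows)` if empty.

Mira | 3 ; Liam | 1 ; Noa | 5 ; Farid | 3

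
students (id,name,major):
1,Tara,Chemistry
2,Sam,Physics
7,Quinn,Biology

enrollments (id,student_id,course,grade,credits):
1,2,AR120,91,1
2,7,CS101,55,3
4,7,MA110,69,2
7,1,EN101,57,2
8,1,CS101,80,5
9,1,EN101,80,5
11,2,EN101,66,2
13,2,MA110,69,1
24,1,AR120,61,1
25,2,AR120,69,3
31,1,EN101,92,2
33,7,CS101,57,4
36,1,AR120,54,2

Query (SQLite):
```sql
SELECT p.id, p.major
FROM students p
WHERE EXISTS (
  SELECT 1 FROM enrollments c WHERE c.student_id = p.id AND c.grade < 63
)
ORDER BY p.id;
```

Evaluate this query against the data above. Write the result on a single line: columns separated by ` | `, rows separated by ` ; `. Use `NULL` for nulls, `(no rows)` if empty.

For each students row, check whether any enrollments with matching student_id has grade < 63.
Keep rows where that is true.

1 | Chemistry ; 7 | Biology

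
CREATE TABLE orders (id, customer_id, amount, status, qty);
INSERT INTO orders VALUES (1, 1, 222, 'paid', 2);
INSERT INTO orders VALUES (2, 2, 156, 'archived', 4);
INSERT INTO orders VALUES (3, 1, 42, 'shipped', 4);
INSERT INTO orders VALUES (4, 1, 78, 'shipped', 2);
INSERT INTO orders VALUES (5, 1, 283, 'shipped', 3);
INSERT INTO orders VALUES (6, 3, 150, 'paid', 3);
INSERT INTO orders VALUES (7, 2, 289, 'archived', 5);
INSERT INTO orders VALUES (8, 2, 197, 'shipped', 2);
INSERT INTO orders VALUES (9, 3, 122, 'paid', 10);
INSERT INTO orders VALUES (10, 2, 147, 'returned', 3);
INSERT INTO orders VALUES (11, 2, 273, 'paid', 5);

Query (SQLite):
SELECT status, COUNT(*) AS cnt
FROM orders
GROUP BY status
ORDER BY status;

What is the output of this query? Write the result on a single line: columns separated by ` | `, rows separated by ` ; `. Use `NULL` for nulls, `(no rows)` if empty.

Partition orders by status; compute COUNT(*) within each group.
  archived: ids {2, 7} → COUNT(*)=2
  paid: ids {1, 6, 9, 11} → COUNT(*)=4
  returned: ids {10} → COUNT(*)=1
  shipped: ids {3, 4, 5, 8} → COUNT(*)=4

archived | 2 ; paid | 4 ; returned | 1 ; shipped | 4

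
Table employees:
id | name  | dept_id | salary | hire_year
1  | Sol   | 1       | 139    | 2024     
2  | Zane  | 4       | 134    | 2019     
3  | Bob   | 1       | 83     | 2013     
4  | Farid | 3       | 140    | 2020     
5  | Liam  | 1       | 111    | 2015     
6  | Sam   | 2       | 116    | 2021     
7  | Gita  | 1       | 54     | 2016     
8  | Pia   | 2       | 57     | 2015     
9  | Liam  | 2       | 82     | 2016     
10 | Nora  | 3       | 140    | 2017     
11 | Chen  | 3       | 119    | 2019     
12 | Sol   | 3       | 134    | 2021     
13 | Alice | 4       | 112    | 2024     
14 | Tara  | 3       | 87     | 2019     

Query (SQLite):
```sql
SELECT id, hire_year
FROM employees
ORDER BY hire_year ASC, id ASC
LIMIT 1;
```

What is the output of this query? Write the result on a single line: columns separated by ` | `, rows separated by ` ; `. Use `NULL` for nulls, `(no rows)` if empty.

Sort by hire_year asc, tiebreak id asc: (2013, id=3), (2015, id=5), (2015, id=8), (2016, id=7) …. Take first 1.

3 | 2013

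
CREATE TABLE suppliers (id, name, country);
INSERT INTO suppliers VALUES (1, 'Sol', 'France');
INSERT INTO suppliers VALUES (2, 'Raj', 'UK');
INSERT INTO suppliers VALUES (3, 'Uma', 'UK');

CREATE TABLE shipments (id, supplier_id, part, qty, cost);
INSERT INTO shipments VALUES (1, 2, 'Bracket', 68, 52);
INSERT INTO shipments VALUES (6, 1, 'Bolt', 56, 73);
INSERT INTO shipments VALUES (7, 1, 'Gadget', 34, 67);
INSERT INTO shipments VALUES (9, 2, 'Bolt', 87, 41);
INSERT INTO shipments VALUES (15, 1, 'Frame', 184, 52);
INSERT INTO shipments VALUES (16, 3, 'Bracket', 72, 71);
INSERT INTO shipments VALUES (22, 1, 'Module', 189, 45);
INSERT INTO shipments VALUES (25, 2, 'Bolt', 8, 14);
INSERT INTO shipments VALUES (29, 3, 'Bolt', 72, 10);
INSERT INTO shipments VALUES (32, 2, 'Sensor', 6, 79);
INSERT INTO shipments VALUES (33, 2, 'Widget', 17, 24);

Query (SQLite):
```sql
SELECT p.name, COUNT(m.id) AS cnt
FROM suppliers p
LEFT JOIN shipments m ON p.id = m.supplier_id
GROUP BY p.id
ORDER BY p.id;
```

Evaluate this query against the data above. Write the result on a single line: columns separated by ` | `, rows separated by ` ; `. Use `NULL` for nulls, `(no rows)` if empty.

Sol | 4 ; Raj | 5 ; Uma | 2

LEFT JOIN keeps every suppliers row; unmatched ones get NULL for shipments columns.
Group by suppliers.id and compute COUNT(m.id). COUNT(col) of an all-NULL group is 0.
  1: ids {6, 7, 15, 22} → COUNT(m.id)=4
  2: ids {1, 9, 25, 32, 33} → COUNT(m.id)=5
  3: ids {16, 29} → COUNT(m.id)=2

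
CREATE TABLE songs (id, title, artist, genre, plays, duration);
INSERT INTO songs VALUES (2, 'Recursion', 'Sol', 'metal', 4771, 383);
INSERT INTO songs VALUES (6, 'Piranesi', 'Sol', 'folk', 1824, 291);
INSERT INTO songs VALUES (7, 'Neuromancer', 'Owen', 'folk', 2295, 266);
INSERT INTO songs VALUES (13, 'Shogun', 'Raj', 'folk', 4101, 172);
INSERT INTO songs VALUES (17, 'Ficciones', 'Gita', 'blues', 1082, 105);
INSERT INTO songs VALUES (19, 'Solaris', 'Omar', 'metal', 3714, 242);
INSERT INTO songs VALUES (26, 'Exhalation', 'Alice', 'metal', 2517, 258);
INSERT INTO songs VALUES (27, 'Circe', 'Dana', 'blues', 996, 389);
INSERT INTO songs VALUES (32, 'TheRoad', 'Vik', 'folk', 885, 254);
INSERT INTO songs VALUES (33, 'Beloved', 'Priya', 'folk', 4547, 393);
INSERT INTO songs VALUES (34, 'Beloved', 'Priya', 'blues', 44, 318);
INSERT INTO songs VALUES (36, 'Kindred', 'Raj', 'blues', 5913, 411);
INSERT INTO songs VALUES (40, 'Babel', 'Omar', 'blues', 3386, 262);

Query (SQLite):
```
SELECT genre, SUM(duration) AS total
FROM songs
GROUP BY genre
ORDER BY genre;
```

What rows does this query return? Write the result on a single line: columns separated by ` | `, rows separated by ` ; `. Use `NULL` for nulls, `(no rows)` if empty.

blues | 1485 ; folk | 1376 ; metal | 883

Partition songs by genre; compute SUM(duration) within each group.
  blues: ids {17, 27, 34, 36, 40} → SUM(duration)=1485
  folk: ids {6, 7, 13, 32, 33} → SUM(duration)=1376
  metal: ids {2, 19, 26} → SUM(duration)=883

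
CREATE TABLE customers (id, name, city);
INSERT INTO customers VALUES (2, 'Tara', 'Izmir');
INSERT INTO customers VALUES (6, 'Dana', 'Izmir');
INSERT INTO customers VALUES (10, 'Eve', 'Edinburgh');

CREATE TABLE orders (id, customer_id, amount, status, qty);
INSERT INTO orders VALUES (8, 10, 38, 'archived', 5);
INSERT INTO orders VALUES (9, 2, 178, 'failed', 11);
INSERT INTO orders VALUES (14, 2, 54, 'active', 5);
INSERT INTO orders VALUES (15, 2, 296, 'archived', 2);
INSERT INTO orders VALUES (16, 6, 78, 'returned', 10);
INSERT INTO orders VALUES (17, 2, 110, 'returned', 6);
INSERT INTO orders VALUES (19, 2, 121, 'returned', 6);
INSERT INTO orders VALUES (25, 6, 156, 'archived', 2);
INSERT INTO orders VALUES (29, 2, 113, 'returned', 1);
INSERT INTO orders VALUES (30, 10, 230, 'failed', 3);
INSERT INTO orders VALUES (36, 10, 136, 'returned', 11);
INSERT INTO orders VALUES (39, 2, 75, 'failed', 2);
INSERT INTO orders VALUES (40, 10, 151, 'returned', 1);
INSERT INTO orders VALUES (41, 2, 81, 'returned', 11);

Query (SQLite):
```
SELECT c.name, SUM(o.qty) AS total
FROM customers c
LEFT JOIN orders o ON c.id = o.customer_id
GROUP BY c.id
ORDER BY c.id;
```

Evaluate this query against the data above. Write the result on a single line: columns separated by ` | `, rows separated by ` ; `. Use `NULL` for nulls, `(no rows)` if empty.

Tara | 44 ; Dana | 12 ; Eve | 20

LEFT JOIN keeps every customers row; unmatched ones get NULL for orders columns.
Group by customers.id and compute SUM(o.qty). SUM over an all-NULL group is NULL.
  2: ids {9, 14, 15, 17, 19, 29, 39, 41} → SUM(o.qty)=44
  6: ids {16, 25} → SUM(o.qty)=12
  10: ids {8, 30, 36, 40} → SUM(o.qty)=20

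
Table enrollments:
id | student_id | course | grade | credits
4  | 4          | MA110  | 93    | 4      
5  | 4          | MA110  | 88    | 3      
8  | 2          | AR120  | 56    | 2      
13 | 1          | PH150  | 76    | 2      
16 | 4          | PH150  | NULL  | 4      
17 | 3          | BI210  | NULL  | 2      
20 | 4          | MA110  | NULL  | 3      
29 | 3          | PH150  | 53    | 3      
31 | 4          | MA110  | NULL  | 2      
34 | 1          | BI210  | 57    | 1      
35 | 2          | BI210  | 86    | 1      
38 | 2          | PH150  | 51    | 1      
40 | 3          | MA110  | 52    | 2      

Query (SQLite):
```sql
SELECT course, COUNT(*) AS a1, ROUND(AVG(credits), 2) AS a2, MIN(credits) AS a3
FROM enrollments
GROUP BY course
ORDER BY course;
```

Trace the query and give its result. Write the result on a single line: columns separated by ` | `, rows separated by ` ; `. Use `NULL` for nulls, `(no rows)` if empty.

AR120 | 1 | 2 | 2 ; BI210 | 3 | 1.33 | 1 ; MA110 | 5 | 2.8 | 2 ; PH150 | 4 | 2.5 | 1

Group enrollments by course.
Per group compute: COUNT(*), ROUND(AVG(credits), 2), MIN(credits).
  AR120: ids {8} → COUNT(*)=1, ROUND(AVG(credits), 2)=2, MIN(credits)=2
  BI210: ids {17, 34, 35} → COUNT(*)=3, ROUND(AVG(credits), 2)=1.33, MIN(credits)=1
  MA110: ids {4, 5, 20, 31, 40} → COUNT(*)=5, ROUND(AVG(credits), 2)=2.8, MIN(credits)=2
  PH150: ids {13, 16, 29, 38} → COUNT(*)=4, ROUND(AVG(credits), 2)=2.5, MIN(credits)=1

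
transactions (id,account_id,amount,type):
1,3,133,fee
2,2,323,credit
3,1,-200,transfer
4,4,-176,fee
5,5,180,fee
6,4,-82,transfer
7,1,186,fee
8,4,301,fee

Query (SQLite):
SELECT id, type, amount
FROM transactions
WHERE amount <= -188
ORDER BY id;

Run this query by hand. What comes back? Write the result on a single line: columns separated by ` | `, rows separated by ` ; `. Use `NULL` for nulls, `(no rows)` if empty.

3 | transfer | -200

amount <= -188: ids {3}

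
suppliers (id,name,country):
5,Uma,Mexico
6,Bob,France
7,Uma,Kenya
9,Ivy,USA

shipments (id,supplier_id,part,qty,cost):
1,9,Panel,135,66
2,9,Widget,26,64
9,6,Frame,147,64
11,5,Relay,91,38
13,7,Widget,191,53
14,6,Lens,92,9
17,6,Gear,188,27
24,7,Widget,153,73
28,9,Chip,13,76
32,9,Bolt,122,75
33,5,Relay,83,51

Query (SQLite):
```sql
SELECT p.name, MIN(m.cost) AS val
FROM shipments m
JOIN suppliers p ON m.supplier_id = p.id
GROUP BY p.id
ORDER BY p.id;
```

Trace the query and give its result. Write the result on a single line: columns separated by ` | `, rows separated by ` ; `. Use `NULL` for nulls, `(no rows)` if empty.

Join each shipments row to its suppliers via supplier_id.
Group joined rows by suppliers.id; compute MIN(m.cost) per group.
  5: ids {11, 33} → MIN(m.cost)=38
  6: ids {9, 14, 17} → MIN(m.cost)=9
  7: ids {13, 24} → MIN(m.cost)=53
  9: ids {1, 2, 28, 32} → MIN(m.cost)=64

Uma | 38 ; Bob | 9 ; Uma | 53 ; Ivy | 64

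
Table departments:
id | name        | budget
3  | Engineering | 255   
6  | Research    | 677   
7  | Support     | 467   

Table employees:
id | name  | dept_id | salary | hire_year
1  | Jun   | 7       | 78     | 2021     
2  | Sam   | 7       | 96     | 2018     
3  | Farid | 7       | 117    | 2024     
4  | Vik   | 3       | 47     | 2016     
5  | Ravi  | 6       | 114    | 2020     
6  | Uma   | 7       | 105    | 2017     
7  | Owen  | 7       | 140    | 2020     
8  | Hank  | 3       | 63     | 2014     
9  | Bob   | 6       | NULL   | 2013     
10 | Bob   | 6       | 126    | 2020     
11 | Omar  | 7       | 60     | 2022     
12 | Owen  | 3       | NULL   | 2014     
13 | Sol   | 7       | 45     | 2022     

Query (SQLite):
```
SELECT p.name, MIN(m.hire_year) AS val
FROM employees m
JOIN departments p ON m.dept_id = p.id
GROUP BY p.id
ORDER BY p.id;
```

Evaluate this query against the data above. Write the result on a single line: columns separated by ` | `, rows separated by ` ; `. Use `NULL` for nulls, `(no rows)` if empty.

Join each employees row to its departments via dept_id.
Group joined rows by departments.id; compute MIN(m.hire_year) per group.
  3: ids {4, 8, 12} → MIN(m.hire_year)=2014
  6: ids {5, 9, 10} → MIN(m.hire_year)=2013
  7: ids {1, 2, 3, 6, 7, 11, 13} → MIN(m.hire_year)=2017

Engineering | 2014 ; Research | 2013 ; Support | 2017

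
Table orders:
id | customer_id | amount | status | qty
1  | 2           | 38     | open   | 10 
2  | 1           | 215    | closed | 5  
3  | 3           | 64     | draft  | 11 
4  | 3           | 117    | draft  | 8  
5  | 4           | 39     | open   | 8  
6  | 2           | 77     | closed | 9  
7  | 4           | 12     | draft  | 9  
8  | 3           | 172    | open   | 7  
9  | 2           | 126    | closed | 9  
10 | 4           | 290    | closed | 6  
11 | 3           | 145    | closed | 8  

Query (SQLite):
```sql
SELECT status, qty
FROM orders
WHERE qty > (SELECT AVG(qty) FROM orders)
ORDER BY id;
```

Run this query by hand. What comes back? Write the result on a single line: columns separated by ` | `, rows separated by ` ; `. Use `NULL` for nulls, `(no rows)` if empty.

Scalar subquery: AVG(qty) over all orders rows = 8.181818 (≈; comparison uses full precision).
Keep rows where qty > that value.

open | 10 ; draft | 11 ; closed | 9 ; draft | 9 ; closed | 9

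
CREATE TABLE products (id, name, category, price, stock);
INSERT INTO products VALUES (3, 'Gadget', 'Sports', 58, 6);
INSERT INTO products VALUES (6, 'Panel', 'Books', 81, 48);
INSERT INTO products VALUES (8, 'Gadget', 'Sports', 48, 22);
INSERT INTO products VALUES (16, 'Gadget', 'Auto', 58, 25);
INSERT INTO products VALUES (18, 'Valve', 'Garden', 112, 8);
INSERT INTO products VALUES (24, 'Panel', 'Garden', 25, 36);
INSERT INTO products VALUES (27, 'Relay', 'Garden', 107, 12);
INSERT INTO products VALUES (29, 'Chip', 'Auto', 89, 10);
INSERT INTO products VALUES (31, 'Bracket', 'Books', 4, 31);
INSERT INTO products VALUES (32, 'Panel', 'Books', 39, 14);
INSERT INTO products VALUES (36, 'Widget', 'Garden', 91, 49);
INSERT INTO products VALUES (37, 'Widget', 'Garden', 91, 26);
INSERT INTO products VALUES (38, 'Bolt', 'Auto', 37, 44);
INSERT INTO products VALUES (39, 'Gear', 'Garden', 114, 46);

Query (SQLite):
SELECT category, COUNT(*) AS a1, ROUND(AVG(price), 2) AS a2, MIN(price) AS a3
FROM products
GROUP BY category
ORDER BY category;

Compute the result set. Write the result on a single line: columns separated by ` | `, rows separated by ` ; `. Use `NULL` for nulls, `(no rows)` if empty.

Group products by category.
Per group compute: COUNT(*), ROUND(AVG(price), 2), MIN(price).
  Auto: ids {16, 29, 38} → COUNT(*)=3, ROUND(AVG(price), 2)=61.33, MIN(price)=37
  Books: ids {6, 31, 32} → COUNT(*)=3, ROUND(AVG(price), 2)=41.33, MIN(price)=4
  Garden: ids {18, 24, 27, 36, 37, 39} → COUNT(*)=6, ROUND(AVG(price), 2)=90, MIN(price)=25
  Sports: ids {3, 8} → COUNT(*)=2, ROUND(AVG(price), 2)=53, MIN(price)=48

Auto | 3 | 61.33 | 37 ; Books | 3 | 41.33 | 4 ; Garden | 6 | 90 | 25 ; Sports | 2 | 53 | 48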